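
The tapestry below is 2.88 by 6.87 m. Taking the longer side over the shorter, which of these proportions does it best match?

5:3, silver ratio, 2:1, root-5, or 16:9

silver ratio

Ratio = 6.87 / 2.88 ≈ 2.385.
Distances: 5:3 1.667 (Δ 0.718); silver ratio 2.414 (Δ 0.029); 2:1 2.000 (Δ 0.385); root-5 2.236 (Δ 0.149); 16:9 1.778 (Δ 0.607).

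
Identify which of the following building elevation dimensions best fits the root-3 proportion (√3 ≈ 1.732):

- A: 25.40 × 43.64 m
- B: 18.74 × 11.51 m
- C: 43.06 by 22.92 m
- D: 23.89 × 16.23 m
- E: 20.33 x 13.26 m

A

Target root-3 ≈ 1.732.
A: 1.718 (Δ0.014)  B: 1.628 (Δ0.104)  C: 1.879 (Δ0.147)  D: 1.472 (Δ0.260)  E: 1.533 (Δ0.199)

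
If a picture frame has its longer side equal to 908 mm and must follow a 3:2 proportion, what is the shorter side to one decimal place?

3:2 = 1.50000.
Shorter side = 908 ÷ 1.50000 ≈ 605.333 → 605.3 mm.

605.3 mm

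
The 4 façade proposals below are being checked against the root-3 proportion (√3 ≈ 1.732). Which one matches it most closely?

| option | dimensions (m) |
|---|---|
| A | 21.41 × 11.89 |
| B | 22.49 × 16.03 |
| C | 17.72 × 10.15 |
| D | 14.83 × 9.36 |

Target root-3 ≈ 1.732.
A: 1.801 (Δ0.069)  B: 1.403 (Δ0.329)  C: 1.746 (Δ0.014)  D: 1.584 (Δ0.148)

C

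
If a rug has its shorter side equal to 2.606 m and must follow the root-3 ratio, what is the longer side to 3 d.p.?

root-3 ≈ 1.73205.
Longer side = 2.606 × 1.73205 ≈ 4.51372 → 4.514 m.

4.514 m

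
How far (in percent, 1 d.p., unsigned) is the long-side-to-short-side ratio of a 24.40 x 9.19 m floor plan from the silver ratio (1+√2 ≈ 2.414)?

Ratio = 24.40 / 9.19 ≈ 2.6551.
Ideal silver ratio ≈ 2.4142. |2.6551 − 2.4142| / 2.4142 ≈ 9.98% → 10.0%.

10.0%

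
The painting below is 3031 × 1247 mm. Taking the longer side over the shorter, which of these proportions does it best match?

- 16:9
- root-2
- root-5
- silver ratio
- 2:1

3031/1247 ≈ 2.431. Nearest candidates are silver ratio (2.414, off by 0.017) and root-5 (2.236, off by 0.195).

silver ratio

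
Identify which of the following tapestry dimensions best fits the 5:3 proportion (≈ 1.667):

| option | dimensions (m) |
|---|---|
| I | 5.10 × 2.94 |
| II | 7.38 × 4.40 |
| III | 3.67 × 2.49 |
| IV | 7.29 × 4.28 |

II

Ratios (long/short): I ≈ 1.735; II ≈ 1.677; III ≈ 1.474; IV ≈ 1.703.
5:3 ≈ 1.667; option II is nearest (Δ 0.010).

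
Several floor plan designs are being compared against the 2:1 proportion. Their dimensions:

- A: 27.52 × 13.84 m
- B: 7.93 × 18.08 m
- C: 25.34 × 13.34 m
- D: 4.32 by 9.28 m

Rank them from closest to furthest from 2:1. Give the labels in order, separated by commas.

Ratios: A = 27.52 / 13.84 ≈ 1.988; B = 18.08 / 7.93 ≈ 2.280; C = 25.34 / 13.34 ≈ 1.900; D = 9.28 / 4.32 ≈ 2.148.
|Δ from 2.000|: A 0.012; B 0.280; C 0.100; D 0.148.

A, C, D, B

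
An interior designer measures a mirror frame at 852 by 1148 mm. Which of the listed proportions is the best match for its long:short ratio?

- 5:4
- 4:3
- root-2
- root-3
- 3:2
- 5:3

1148/852 ≈ 1.347. Nearest candidates are 4:3 (1.333, off by 0.014) and root-2 (1.414, off by 0.067).

4:3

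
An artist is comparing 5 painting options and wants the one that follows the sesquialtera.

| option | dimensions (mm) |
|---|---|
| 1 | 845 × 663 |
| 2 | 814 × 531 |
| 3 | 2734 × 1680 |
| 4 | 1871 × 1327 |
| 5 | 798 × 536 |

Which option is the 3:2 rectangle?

5

Target 3:2 ≈ 1.500.
1: 1.275 (Δ0.225)  2: 1.533 (Δ0.033)  3: 1.627 (Δ0.127)  4: 1.410 (Δ0.090)  5: 1.489 (Δ0.011)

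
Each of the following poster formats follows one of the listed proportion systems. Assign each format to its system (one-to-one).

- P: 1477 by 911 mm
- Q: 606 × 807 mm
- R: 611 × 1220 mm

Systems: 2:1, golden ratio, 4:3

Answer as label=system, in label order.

P = 1477/911 ≈ 1.621 → golden ratio (1.618)
Q = 807/606 ≈ 1.332 → 4:3 (1.333)
R = 1220/611 ≈ 1.997 → 2:1 (2.000)

P=golden ratio, Q=4:3, R=2:1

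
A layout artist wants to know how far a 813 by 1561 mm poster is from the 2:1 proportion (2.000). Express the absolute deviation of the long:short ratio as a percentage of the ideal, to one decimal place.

4.0%

Ratio = 1561 / 813 ≈ 1.9200.
Ideal 2:1 = 2.0000. |1.9200 − 2.0000| / 2.0000 ≈ 4.00% → 4.0%.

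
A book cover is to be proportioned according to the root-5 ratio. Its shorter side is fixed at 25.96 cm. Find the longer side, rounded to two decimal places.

58.05 cm

root-5 ≈ 2.23607.
Longer side = 25.96 × 2.23607 ≈ 58.0484 → 58.05 cm.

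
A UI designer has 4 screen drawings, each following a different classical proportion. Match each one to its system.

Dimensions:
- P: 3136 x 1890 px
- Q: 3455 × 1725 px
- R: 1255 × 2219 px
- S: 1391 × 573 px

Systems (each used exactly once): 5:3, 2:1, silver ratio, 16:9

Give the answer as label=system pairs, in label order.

P=5:3, Q=2:1, R=16:9, S=silver ratio

Ratios: P ≈ 1.659; Q ≈ 2.003; R ≈ 1.768; S ≈ 2.428.
Targets: 5:3 ≈ 1.667; 2:1 ≈ 2.000; silver ratio ≈ 2.414; 16:9 ≈ 1.778.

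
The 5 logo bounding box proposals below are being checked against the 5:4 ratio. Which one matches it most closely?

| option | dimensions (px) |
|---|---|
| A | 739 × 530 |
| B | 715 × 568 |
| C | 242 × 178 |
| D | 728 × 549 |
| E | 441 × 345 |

Ratios (long/short): A ≈ 1.394; B ≈ 1.259; C ≈ 1.360; D ≈ 1.326; E ≈ 1.278.
5:4 ≈ 1.250; option B is nearest (Δ 0.009).

B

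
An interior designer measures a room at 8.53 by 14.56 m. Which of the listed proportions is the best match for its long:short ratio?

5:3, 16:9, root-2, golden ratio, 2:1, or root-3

Ratio = 14.56 / 8.53 ≈ 1.707.
Distances: 5:3 1.667 (Δ 0.040); 16:9 1.778 (Δ 0.071); root-2 1.414 (Δ 0.293); golden ratio 1.618 (Δ 0.089); 2:1 2.000 (Δ 0.293); root-3 1.732 (Δ 0.025).

root-3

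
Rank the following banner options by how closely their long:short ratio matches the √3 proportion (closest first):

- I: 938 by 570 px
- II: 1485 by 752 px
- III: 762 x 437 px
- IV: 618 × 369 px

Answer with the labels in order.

III, IV, I, II

Ratios: I = 938 / 570 ≈ 1.646; II = 1485 / 752 ≈ 1.975; III = 762 / 437 ≈ 1.744; IV = 618 / 369 ≈ 1.675.
|Δ from 1.732|: I 0.086; II 0.243; III 0.012; IV 0.057.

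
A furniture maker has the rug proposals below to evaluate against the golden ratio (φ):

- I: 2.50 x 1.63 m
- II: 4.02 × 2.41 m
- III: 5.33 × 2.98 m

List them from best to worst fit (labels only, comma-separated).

Ratios: I = 2.50 / 1.63 ≈ 1.534; II = 4.02 / 2.41 ≈ 1.668; III = 5.33 / 2.98 ≈ 1.789.
|Δ from 1.618|: I 0.084; II 0.050; III 0.171.

II, I, III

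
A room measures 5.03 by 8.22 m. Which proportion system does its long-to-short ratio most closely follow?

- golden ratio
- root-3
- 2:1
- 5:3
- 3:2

8.22/5.03 ≈ 1.634. Nearest candidates are golden ratio (1.618, off by 0.016) and 5:3 (1.667, off by 0.033).

golden ratio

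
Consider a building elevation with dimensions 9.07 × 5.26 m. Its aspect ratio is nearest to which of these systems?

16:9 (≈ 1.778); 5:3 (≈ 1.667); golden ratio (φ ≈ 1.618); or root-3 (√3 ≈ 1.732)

9.07/5.26 ≈ 1.724. Nearest candidates are root-3 (1.732, off by 0.008) and 16:9 (1.778, off by 0.054).

root-3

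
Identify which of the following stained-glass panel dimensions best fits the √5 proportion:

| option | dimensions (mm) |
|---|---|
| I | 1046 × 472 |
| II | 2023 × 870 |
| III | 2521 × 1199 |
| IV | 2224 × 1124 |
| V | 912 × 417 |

Target root-5 ≈ 2.236.
I: 2.216 (Δ0.020)  II: 2.325 (Δ0.089)  III: 2.103 (Δ0.133)  IV: 1.979 (Δ0.257)  V: 2.187 (Δ0.049)

I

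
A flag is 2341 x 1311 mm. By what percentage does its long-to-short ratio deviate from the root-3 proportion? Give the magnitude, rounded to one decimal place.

3.1%

Ratio = 2341 / 1311 ≈ 1.7857.
Ideal root-3 ≈ 1.7321. |1.7857 − 1.7321| / 1.7321 ≈ 3.09% → 3.1%.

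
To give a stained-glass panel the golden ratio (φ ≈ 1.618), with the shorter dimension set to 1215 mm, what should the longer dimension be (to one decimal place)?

1965.9 mm

golden ratio ≈ 1.61803.
Longer side = 1215 × 1.61803 ≈ 1965.906 → 1965.9 mm.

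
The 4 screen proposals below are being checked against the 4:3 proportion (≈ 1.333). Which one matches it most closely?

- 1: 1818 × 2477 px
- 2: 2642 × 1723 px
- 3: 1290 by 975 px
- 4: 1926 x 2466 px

Ratios (long/short): 1 ≈ 1.362; 2 ≈ 1.533; 3 ≈ 1.323; 4 ≈ 1.280.
4:3 ≈ 1.333; option 3 is nearest (Δ 0.010).

3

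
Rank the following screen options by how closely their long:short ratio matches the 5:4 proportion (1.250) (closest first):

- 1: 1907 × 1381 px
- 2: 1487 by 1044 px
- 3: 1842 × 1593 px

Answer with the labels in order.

Ratios: 1 = 1907 / 1381 ≈ 1.381; 2 = 1487 / 1044 ≈ 1.424; 3 = 1842 / 1593 ≈ 1.156.
|Δ from 1.250|: 1 0.131; 2 0.174; 3 0.094.

3, 1, 2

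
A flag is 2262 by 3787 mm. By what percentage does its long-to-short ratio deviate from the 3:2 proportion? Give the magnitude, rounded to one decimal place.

Ratio = 3787 / 2262 ≈ 1.6742.
Ideal 3:2 = 1.5000. |1.6742 − 1.5000| / 1.5000 ≈ 11.61% → 11.6%.

11.6%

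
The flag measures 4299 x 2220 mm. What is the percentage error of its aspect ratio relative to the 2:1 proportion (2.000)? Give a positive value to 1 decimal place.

Ratio = 4299 / 2220 ≈ 1.9365.
Ideal 2:1 = 2.0000. |1.9365 − 2.0000| / 2.0000 ≈ 3.17% → 3.2%.

3.2%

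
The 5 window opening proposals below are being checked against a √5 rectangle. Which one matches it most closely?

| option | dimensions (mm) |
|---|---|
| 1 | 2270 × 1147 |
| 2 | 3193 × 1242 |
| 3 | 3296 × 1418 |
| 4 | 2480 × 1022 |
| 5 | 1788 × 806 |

Target root-5 ≈ 2.236.
1: 1.979 (Δ0.257)  2: 2.571 (Δ0.335)  3: 2.324 (Δ0.088)  4: 2.427 (Δ0.191)  5: 2.218 (Δ0.018)

5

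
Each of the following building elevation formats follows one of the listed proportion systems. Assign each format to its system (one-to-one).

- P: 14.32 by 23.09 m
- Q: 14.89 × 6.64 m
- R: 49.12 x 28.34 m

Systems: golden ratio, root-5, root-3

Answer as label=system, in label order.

P=golden ratio, Q=root-5, R=root-3

P = 23.09/14.32 ≈ 1.612 → golden ratio (1.618)
Q = 14.89/6.64 ≈ 2.242 → root-5 (2.236)
R = 49.12/28.34 ≈ 1.733 → root-3 (1.732)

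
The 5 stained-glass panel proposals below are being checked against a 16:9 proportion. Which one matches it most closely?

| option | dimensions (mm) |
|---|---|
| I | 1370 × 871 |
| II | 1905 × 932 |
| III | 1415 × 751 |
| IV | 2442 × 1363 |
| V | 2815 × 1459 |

IV

Target 16:9 ≈ 1.778.
I: 1.573 (Δ0.205)  II: 2.044 (Δ0.266)  III: 1.884 (Δ0.106)  IV: 1.792 (Δ0.014)  V: 1.929 (Δ0.151)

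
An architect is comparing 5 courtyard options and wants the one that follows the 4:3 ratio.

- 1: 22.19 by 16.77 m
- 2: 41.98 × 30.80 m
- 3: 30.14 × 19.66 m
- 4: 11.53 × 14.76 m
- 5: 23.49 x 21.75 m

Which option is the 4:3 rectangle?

1

Target 4:3 ≈ 1.333.
1: 1.323 (Δ0.010)  2: 1.363 (Δ0.030)  3: 1.533 (Δ0.200)  4: 1.280 (Δ0.053)  5: 1.080 (Δ0.253)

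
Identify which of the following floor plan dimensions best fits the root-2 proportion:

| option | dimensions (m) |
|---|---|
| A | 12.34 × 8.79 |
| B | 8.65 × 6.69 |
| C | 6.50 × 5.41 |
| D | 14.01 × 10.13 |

Ratios (long/short): A ≈ 1.404; B ≈ 1.293; C ≈ 1.201; D ≈ 1.383.
root-2 ≈ 1.414; option A is nearest (Δ 0.010).

A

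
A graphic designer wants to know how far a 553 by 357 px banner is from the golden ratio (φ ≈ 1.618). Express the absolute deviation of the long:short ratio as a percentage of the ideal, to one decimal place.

4.3%

Ratio = 553 / 357 ≈ 1.5490.
Ideal golden ratio ≈ 1.6180. |1.5490 − 1.6180| / 1.6180 ≈ 4.26% → 4.3%.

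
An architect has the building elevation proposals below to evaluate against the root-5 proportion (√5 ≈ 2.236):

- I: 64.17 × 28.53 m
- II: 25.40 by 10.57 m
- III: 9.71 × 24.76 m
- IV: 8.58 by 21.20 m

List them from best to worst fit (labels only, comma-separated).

I, II, IV, III

I: 64.17/28.53 ≈ 2.249 → |2.249 − 2.236| = 0.013
II: 25.40/10.57 ≈ 2.403 → |2.403 − 2.236| = 0.167
III: 24.76/9.71 ≈ 2.550 → |2.550 − 2.236| = 0.314
IV: 21.20/8.58 ≈ 2.471 → |2.471 − 2.236| = 0.235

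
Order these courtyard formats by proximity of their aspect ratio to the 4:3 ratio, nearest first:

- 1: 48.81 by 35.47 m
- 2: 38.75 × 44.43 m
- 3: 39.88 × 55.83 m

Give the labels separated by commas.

1, 3, 2

1: 48.81/35.47 ≈ 1.376 → |1.376 − 1.333| = 0.043
2: 44.43/38.75 ≈ 1.147 → |1.147 − 1.333| = 0.186
3: 55.83/39.88 ≈ 1.400 → |1.400 − 1.333| = 0.067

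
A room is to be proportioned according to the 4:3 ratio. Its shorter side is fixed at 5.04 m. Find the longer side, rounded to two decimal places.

4:3 ≈ 1.33333.
Longer side = 5.04 × 1.33333 ≈ 6.7200 → 6.72 m.

6.72 m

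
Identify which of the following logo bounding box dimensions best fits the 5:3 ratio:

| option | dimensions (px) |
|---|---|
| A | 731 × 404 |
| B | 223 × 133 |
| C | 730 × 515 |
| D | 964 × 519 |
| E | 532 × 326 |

Ratios (long/short): A ≈ 1.809; B ≈ 1.677; C ≈ 1.417; D ≈ 1.857; E ≈ 1.632.
5:3 ≈ 1.667; option B is nearest (Δ 0.010).

B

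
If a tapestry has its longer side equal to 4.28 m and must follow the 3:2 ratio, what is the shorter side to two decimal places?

2.85 m

3:2 = 1.50000.
Shorter side = 4.28 ÷ 1.50000 ≈ 2.8533 → 2.85 m.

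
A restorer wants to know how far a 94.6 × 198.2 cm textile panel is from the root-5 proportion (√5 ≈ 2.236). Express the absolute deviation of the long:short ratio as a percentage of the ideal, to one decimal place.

Ratio = 198.2 / 94.6 ≈ 2.0951.
Ideal root-5 ≈ 2.2361. |2.0951 − 2.2361| / 2.2361 ≈ 6.31% → 6.3%.

6.3%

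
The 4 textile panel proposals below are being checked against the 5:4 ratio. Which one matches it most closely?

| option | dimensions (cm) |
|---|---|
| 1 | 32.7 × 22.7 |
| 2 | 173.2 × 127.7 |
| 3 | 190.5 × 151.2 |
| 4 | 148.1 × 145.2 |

3

Target 5:4 ≈ 1.250.
1: 1.441 (Δ0.191)  2: 1.356 (Δ0.106)  3: 1.260 (Δ0.010)  4: 1.020 (Δ0.230)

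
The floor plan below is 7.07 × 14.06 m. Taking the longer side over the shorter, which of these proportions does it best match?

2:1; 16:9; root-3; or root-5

2:1

Ratio = 14.06 / 7.07 ≈ 1.989.
Distances: 2:1 2.000 (Δ 0.011); 16:9 1.778 (Δ 0.211); root-3 1.732 (Δ 0.257); root-5 2.236 (Δ 0.247).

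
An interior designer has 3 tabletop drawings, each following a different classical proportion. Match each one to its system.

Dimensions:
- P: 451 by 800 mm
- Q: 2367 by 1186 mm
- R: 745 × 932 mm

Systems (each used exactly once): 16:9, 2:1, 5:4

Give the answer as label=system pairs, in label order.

P = 800/451 ≈ 1.774 → 16:9 (1.778)
Q = 2367/1186 ≈ 1.996 → 2:1 (2.000)
R = 932/745 ≈ 1.251 → 5:4 (1.250)

P=16:9, Q=2:1, R=5:4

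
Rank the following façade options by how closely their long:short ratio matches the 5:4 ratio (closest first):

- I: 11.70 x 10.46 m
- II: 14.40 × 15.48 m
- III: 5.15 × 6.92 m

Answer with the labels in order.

I: 11.70/10.46 ≈ 1.119 → |1.119 − 1.250| = 0.131
II: 15.48/14.40 ≈ 1.075 → |1.075 − 1.250| = 0.175
III: 6.92/5.15 ≈ 1.344 → |1.344 − 1.250| = 0.094

III, I, II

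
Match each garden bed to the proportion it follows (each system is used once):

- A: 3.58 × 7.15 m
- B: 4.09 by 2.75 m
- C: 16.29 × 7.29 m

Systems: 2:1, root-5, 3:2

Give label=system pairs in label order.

A = 7.15/3.58 ≈ 1.997 → 2:1 (2.000)
B = 4.09/2.75 ≈ 1.487 → 3:2 (1.500)
C = 16.29/7.29 ≈ 2.235 → root-5 (2.236)

A=2:1, B=3:2, C=root-5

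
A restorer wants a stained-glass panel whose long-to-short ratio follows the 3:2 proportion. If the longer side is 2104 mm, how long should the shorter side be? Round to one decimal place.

1402.7 mm

3:2 = 1.50000.
Shorter side = 2104 ÷ 1.50000 ≈ 1402.667 → 1402.7 mm.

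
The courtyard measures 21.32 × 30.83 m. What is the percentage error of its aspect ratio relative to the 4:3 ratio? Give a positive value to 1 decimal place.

Ratio = 30.83 / 21.32 ≈ 1.4461.
Ideal 4:3 ≈ 1.3333. |1.4461 − 1.3333| / 1.3333 ≈ 8.46% → 8.5%.

8.5%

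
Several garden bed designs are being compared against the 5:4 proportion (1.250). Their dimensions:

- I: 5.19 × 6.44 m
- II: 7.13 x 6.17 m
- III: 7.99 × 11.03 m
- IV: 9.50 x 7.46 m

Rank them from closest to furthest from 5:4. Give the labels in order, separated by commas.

I: 6.44/5.19 ≈ 1.241 → |1.241 − 1.250| = 0.009
II: 7.13/6.17 ≈ 1.156 → |1.156 − 1.250| = 0.094
III: 11.03/7.99 ≈ 1.380 → |1.380 − 1.250| = 0.130
IV: 9.50/7.46 ≈ 1.273 → |1.273 − 1.250| = 0.023

I, IV, II, III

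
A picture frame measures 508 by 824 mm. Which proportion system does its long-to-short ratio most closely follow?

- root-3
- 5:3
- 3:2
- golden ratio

Ratio = 824 / 508 ≈ 1.622.
Distances: root-3 1.732 (Δ 0.110); 5:3 1.667 (Δ 0.045); 3:2 1.500 (Δ 0.122); golden ratio 1.618 (Δ 0.004).

golden ratio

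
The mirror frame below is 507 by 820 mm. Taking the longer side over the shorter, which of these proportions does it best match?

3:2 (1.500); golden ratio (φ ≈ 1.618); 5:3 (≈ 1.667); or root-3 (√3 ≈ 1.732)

820/507 ≈ 1.617. Nearest candidates are golden ratio (1.618, off by 0.001) and 5:3 (1.667, off by 0.050).

golden ratio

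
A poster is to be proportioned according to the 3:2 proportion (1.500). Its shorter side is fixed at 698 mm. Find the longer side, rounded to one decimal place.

3:2 = 1.50000.
Longer side = 698 × 1.50000 ≈ 1047.000 → 1047.0 mm.

1047.0 mm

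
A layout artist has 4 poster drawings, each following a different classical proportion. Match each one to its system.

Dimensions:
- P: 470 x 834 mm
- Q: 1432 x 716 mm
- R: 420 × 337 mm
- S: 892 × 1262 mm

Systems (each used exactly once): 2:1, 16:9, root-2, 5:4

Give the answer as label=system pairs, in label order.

P = 834/470 ≈ 1.774 → 16:9 (1.778)
Q = 1432/716 ≈ 2.000 → 2:1 (2.000)
R = 420/337 ≈ 1.246 → 5:4 (1.250)
S = 1262/892 ≈ 1.415 → root-2 (1.414)

P=16:9, Q=2:1, R=5:4, S=root-2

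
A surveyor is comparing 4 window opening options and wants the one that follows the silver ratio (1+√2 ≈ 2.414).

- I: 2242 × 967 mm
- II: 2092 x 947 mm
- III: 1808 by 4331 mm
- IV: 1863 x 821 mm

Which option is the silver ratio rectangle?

III

Ratios (long/short): I ≈ 2.319; II ≈ 2.209; III ≈ 2.395; IV ≈ 2.269.
silver ratio ≈ 2.414; option III is nearest (Δ 0.019).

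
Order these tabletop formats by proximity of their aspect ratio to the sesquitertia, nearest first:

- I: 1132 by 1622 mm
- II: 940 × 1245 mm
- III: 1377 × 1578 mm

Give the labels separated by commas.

I: 1622/1132 ≈ 1.433 → |1.433 − 1.333| = 0.100
II: 1245/940 ≈ 1.324 → |1.324 − 1.333| = 0.009
III: 1578/1377 ≈ 1.146 → |1.146 − 1.333| = 0.187

II, I, III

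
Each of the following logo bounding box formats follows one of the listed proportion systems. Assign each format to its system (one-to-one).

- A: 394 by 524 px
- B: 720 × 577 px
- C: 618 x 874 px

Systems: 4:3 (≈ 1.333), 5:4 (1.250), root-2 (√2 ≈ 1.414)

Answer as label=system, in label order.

A=4:3, B=5:4, C=root-2

A = 524/394 ≈ 1.330 → 4:3 (1.333)
B = 720/577 ≈ 1.248 → 5:4 (1.250)
C = 874/618 ≈ 1.414 → root-2 (1.414)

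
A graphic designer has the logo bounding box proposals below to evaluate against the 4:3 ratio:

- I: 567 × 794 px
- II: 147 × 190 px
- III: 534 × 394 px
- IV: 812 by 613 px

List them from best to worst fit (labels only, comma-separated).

I: 794/567 ≈ 1.400 → |1.400 − 1.333| = 0.067
II: 190/147 ≈ 1.293 → |1.293 − 1.333| = 0.040
III: 534/394 ≈ 1.355 → |1.355 − 1.333| = 0.022
IV: 812/613 ≈ 1.325 → |1.325 − 1.333| = 0.008

IV, III, II, I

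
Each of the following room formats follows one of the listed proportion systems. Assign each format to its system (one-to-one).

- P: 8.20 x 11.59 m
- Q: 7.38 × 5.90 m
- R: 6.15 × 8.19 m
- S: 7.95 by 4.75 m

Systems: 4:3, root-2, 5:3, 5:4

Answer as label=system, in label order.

Ratios: P ≈ 1.413; Q ≈ 1.251; R ≈ 1.332; S ≈ 1.674.
Targets: 4:3 ≈ 1.333; root-2 ≈ 1.414; 5:3 ≈ 1.667; 5:4 ≈ 1.250.

P=root-2, Q=5:4, R=4:3, S=5:3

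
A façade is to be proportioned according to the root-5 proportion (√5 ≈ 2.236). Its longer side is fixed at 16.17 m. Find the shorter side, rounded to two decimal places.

root-5 ≈ 2.23607.
Shorter side = 16.17 ÷ 2.23607 ≈ 7.2314 → 7.23 m.

7.23 m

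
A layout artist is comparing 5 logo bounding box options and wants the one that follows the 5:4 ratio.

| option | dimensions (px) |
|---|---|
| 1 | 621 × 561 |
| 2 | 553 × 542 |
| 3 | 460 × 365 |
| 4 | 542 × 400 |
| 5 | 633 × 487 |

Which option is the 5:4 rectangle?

3

Target 5:4 ≈ 1.250.
1: 1.107 (Δ0.143)  2: 1.020 (Δ0.230)  3: 1.260 (Δ0.010)  4: 1.355 (Δ0.105)  5: 1.300 (Δ0.050)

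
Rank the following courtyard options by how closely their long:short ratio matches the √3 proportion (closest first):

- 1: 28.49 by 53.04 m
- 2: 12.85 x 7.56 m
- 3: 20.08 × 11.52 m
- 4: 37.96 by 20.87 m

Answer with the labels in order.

3, 2, 4, 1

Ratios: 1 = 53.04 / 28.49 ≈ 1.862; 2 = 12.85 / 7.56 ≈ 1.700; 3 = 20.08 / 11.52 ≈ 1.743; 4 = 37.96 / 20.87 ≈ 1.819.
|Δ from 1.732|: 1 0.130; 2 0.032; 3 0.011; 4 0.087.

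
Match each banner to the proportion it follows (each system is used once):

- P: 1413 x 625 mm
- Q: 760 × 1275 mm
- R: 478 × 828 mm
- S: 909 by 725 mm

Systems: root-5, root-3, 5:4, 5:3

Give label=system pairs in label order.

Ratios: P ≈ 2.261; Q ≈ 1.678; R ≈ 1.732; S ≈ 1.254.
Targets: root-5 ≈ 2.236; root-3 ≈ 1.732; 5:4 ≈ 1.250; 5:3 ≈ 1.667.

P=root-5, Q=5:3, R=root-3, S=5:4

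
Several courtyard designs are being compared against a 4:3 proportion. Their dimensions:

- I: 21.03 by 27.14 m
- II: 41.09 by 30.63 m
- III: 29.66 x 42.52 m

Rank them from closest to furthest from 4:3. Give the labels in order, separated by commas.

II, I, III

I: 27.14/21.03 ≈ 1.291 → |1.291 − 1.333| = 0.042
II: 41.09/30.63 ≈ 1.341 → |1.341 − 1.333| = 0.008
III: 42.52/29.66 ≈ 1.434 → |1.434 − 1.333| = 0.101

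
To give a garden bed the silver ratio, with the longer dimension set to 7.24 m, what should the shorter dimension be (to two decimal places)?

silver ratio ≈ 2.41421.
Shorter side = 7.24 ÷ 2.41421 ≈ 2.9989 → 3.00 m.

3.00 m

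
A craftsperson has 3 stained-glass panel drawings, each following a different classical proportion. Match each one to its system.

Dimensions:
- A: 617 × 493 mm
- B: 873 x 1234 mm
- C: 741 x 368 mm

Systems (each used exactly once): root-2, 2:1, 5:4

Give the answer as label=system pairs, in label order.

Ratios: A ≈ 1.252; B ≈ 1.414; C ≈ 2.014.
Targets: root-2 ≈ 1.414; 2:1 ≈ 2.000; 5:4 ≈ 1.250.

A=5:4, B=root-2, C=2:1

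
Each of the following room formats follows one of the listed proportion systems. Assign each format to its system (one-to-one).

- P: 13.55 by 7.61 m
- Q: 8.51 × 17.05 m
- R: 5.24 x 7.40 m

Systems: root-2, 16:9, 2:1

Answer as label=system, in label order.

Ratios: P ≈ 1.781; Q ≈ 2.004; R ≈ 1.412.
Targets: root-2 ≈ 1.414; 16:9 ≈ 1.778; 2:1 ≈ 2.000.

P=16:9, Q=2:1, R=root-2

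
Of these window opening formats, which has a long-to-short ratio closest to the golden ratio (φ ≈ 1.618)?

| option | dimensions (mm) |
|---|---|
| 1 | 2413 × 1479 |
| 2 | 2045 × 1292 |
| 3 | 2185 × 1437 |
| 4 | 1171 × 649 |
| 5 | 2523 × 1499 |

1

Ratios (long/short): 1 ≈ 1.632; 2 ≈ 1.583; 3 ≈ 1.521; 4 ≈ 1.804; 5 ≈ 1.683.
golden ratio ≈ 1.618; option 1 is nearest (Δ 0.014).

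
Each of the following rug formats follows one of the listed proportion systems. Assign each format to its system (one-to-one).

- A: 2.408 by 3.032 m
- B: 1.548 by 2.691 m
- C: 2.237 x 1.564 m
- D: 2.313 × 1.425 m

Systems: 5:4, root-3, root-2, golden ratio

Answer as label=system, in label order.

A = 3.032/2.408 ≈ 1.259 → 5:4 (1.250)
B = 2.691/1.548 ≈ 1.738 → root-3 (1.732)
C = 2.237/1.564 ≈ 1.430 → root-2 (1.414)
D = 2.313/1.425 ≈ 1.623 → golden ratio (1.618)

A=5:4, B=root-3, C=root-2, D=golden ratio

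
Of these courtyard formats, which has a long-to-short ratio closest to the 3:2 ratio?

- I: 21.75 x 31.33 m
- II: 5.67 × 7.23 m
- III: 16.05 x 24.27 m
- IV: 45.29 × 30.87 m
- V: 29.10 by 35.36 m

Ratios (long/short): I ≈ 1.440; II ≈ 1.275; III ≈ 1.512; IV ≈ 1.467; V ≈ 1.215.
3:2 ≈ 1.500; option III is nearest (Δ 0.012).

III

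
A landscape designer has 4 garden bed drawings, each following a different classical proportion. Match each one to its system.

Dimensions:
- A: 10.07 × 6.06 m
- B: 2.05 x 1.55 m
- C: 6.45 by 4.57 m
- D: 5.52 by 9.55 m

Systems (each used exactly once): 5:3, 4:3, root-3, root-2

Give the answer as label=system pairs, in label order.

A=5:3, B=4:3, C=root-2, D=root-3

A = 10.07/6.06 ≈ 1.662 → 5:3 (1.667)
B = 2.05/1.55 ≈ 1.323 → 4:3 (1.333)
C = 6.45/4.57 ≈ 1.411 → root-2 (1.414)
D = 9.55/5.52 ≈ 1.730 → root-3 (1.732)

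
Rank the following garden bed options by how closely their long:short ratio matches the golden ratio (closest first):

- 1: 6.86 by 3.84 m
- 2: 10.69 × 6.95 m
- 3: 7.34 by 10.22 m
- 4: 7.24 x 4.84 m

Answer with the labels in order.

2, 4, 1, 3

1: 6.86/3.84 ≈ 1.786 → |1.786 − 1.618| = 0.168
2: 10.69/6.95 ≈ 1.538 → |1.538 − 1.618| = 0.080
3: 10.22/7.34 ≈ 1.392 → |1.392 − 1.618| = 0.226
4: 7.24/4.84 ≈ 1.496 → |1.496 − 1.618| = 0.122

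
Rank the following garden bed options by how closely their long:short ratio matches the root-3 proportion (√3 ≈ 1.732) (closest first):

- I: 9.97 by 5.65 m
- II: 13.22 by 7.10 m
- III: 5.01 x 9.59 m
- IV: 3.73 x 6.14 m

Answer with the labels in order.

I, IV, II, III

I: 9.97/5.65 ≈ 1.765 → |1.765 − 1.732| = 0.033
II: 13.22/7.10 ≈ 1.862 → |1.862 − 1.732| = 0.130
III: 9.59/5.01 ≈ 1.914 → |1.914 − 1.732| = 0.182
IV: 6.14/3.73 ≈ 1.646 → |1.646 − 1.732| = 0.086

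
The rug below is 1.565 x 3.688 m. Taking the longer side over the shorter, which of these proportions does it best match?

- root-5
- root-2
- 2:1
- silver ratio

silver ratio

Ratio = 3.688 / 1.565 ≈ 2.357.
Distances: root-5 2.236 (Δ 0.121); root-2 1.414 (Δ 0.943); 2:1 2.000 (Δ 0.357); silver ratio 2.414 (Δ 0.057).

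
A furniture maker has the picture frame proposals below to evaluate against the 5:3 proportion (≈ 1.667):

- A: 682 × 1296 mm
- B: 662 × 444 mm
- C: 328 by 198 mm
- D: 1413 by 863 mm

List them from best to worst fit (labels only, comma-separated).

C, D, B, A

Ratios: A = 1296 / 682 ≈ 1.900; B = 662 / 444 ≈ 1.491; C = 328 / 198 ≈ 1.657; D = 1413 / 863 ≈ 1.637.
|Δ from 1.667|: A 0.233; B 0.176; C 0.010; D 0.030.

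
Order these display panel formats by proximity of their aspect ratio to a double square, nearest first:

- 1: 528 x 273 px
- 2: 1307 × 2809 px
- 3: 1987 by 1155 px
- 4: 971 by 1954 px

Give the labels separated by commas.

Ratios: 1 = 528 / 273 ≈ 1.934; 2 = 2809 / 1307 ≈ 2.149; 3 = 1987 / 1155 ≈ 1.720; 4 = 1954 / 971 ≈ 2.012.
|Δ from 2.000|: 1 0.066; 2 0.149; 3 0.280; 4 0.012.

4, 1, 2, 3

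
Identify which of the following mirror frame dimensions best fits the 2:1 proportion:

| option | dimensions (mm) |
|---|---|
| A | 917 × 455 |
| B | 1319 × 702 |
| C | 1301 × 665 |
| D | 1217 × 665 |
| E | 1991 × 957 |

A

Ratios (long/short): A ≈ 2.015; B ≈ 1.879; C ≈ 1.956; D ≈ 1.830; E ≈ 2.080.
2:1 ≈ 2.000; option A is nearest (Δ 0.015).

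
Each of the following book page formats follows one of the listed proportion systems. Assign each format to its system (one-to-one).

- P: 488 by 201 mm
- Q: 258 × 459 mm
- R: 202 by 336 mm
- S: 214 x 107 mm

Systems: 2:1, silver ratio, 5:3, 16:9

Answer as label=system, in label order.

P = 488/201 ≈ 2.428 → silver ratio (2.414)
Q = 459/258 ≈ 1.779 → 16:9 (1.778)
R = 336/202 ≈ 1.663 → 5:3 (1.667)
S = 214/107 ≈ 2.000 → 2:1 (2.000)

P=silver ratio, Q=16:9, R=5:3, S=2:1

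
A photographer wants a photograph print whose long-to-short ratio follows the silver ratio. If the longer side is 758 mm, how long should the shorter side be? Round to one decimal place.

314.0 mm

silver ratio ≈ 2.41421.
Shorter side = 758 ÷ 2.41421 ≈ 313.974 → 314.0 mm.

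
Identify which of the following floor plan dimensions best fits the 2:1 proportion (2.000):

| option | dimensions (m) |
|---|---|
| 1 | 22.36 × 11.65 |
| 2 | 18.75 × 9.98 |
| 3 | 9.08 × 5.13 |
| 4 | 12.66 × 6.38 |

4

Target 2:1 ≈ 2.000.
1: 1.919 (Δ0.081)  2: 1.879 (Δ0.121)  3: 1.770 (Δ0.230)  4: 1.984 (Δ0.016)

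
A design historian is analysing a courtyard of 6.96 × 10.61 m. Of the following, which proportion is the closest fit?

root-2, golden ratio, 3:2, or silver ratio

10.61/6.96 ≈ 1.524. Nearest candidates are 3:2 (1.500, off by 0.024) and golden ratio (1.618, off by 0.094).

3:2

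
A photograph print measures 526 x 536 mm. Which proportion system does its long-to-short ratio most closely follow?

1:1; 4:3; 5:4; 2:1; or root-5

1:1

Ratio = 536 / 526 ≈ 1.019.
Distances: 1:1 1.000 (Δ 0.019); 4:3 1.333 (Δ 0.314); 5:4 1.250 (Δ 0.231); 2:1 2.000 (Δ 0.981); root-5 2.236 (Δ 1.217).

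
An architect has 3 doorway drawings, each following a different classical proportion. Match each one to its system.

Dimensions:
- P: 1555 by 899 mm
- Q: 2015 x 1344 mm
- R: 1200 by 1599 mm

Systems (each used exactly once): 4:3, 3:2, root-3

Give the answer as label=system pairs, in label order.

P=root-3, Q=3:2, R=4:3

Ratios: P ≈ 1.730; Q ≈ 1.499; R ≈ 1.333.
Targets: 4:3 ≈ 1.333; 3:2 ≈ 1.500; root-3 ≈ 1.732.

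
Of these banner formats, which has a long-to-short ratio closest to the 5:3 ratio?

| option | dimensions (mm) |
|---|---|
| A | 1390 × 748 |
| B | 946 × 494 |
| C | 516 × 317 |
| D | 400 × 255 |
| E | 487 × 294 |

E

Ratios (long/short): A ≈ 1.858; B ≈ 1.915; C ≈ 1.628; D ≈ 1.569; E ≈ 1.656.
5:3 ≈ 1.667; option E is nearest (Δ 0.011).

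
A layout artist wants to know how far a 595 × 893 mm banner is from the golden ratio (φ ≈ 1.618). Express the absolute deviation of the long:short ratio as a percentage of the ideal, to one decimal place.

Ratio = 893 / 595 ≈ 1.5008.
Ideal golden ratio ≈ 1.6180. |1.5008 − 1.6180| / 1.6180 ≈ 7.24% → 7.2%.

7.2%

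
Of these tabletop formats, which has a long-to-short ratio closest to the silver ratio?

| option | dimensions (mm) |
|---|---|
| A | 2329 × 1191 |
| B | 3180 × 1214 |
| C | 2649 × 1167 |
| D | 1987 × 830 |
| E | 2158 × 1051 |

Target silver ratio ≈ 2.414.
A: 1.955 (Δ0.459)  B: 2.619 (Δ0.205)  C: 2.270 (Δ0.144)  D: 2.394 (Δ0.020)  E: 2.053 (Δ0.361)

D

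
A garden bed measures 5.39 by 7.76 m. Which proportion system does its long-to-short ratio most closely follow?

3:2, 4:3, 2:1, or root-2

7.76/5.39 ≈ 1.440. Nearest candidates are root-2 (1.414, off by 0.026) and 3:2 (1.500, off by 0.060).

root-2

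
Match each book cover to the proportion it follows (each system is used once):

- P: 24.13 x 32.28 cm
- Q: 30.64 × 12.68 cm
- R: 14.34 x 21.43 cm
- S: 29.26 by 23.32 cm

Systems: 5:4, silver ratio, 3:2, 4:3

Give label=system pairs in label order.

P=4:3, Q=silver ratio, R=3:2, S=5:4

Ratios: P ≈ 1.338; Q ≈ 2.416; R ≈ 1.494; S ≈ 1.255.
Targets: 5:4 ≈ 1.250; silver ratio ≈ 2.414; 3:2 ≈ 1.500; 4:3 ≈ 1.333.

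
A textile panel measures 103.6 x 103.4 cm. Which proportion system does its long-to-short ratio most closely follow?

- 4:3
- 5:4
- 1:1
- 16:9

103.6/103.4 ≈ 1.002. Nearest candidates are 1:1 (1.000, off by 0.002) and 5:4 (1.250, off by 0.248).

1:1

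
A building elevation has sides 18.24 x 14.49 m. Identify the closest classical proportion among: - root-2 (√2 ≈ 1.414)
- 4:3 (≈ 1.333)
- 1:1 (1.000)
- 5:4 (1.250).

Ratio = 18.24 / 14.49 ≈ 1.259.
Distances: root-2 1.414 (Δ 0.155); 4:3 1.333 (Δ 0.074); 1:1 1.000 (Δ 0.259); 5:4 1.250 (Δ 0.009).

5:4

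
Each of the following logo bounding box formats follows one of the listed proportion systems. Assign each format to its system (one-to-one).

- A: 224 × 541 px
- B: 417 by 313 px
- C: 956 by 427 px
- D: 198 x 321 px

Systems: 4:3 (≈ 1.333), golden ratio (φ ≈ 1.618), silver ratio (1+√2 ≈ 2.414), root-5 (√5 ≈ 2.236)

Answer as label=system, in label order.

Ratios: A ≈ 2.415; B ≈ 1.332; C ≈ 2.239; D ≈ 1.621.
Targets: 4:3 ≈ 1.333; golden ratio ≈ 1.618; silver ratio ≈ 2.414; root-5 ≈ 2.236.

A=silver ratio, B=4:3, C=root-5, D=golden ratio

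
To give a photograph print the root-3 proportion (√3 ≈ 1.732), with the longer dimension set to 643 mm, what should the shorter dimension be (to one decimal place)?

root-3 ≈ 1.73205.
Shorter side = 643 ÷ 1.73205 ≈ 371.236 → 371.2 mm.

371.2 mm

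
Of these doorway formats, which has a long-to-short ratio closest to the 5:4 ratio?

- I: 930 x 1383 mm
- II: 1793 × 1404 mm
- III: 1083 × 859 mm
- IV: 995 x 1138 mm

Ratios (long/short): I ≈ 1.487; II ≈ 1.277; III ≈ 1.261; IV ≈ 1.144.
5:4 ≈ 1.250; option III is nearest (Δ 0.011).

III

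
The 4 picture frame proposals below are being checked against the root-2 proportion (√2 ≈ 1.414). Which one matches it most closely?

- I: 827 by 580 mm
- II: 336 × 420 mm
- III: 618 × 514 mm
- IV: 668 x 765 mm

Ratios (long/short): I ≈ 1.426; II ≈ 1.250; III ≈ 1.202; IV ≈ 1.145.
root-2 ≈ 1.414; option I is nearest (Δ 0.012).

I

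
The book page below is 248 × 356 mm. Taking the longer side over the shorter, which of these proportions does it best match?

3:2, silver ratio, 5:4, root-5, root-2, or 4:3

Ratio = 356 / 248 ≈ 1.435.
Distances: 3:2 1.500 (Δ 0.065); silver ratio 2.414 (Δ 0.979); 5:4 1.250 (Δ 0.185); root-5 2.236 (Δ 0.801); root-2 1.414 (Δ 0.021); 4:3 1.333 (Δ 0.102).

root-2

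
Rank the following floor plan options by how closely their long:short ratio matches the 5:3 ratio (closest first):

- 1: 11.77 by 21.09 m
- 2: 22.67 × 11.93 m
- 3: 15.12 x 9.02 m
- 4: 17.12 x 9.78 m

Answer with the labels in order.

3, 4, 1, 2

1: 21.09/11.77 ≈ 1.792 → |1.792 − 1.667| = 0.125
2: 22.67/11.93 ≈ 1.900 → |1.900 − 1.667| = 0.233
3: 15.12/9.02 ≈ 1.676 → |1.676 − 1.667| = 0.009
4: 17.12/9.78 ≈ 1.751 → |1.751 − 1.667| = 0.084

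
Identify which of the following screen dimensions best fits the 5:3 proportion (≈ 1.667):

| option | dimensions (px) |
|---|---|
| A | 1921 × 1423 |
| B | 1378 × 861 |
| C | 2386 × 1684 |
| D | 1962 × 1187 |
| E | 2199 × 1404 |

Ratios (long/short): A ≈ 1.350; B ≈ 1.600; C ≈ 1.417; D ≈ 1.653; E ≈ 1.566.
5:3 ≈ 1.667; option D is nearest (Δ 0.014).

D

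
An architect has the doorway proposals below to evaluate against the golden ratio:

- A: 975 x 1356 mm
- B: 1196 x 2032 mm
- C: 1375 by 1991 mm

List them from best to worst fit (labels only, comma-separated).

B, C, A

A: 1356/975 ≈ 1.391 → |1.391 − 1.618| = 0.227
B: 2032/1196 ≈ 1.699 → |1.699 − 1.618| = 0.081
C: 1991/1375 ≈ 1.448 → |1.448 − 1.618| = 0.170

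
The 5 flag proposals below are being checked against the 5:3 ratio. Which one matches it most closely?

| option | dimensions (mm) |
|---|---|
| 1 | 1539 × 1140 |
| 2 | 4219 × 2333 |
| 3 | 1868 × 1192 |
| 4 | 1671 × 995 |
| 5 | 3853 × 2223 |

4

Ratios (long/short): 1 ≈ 1.350; 2 ≈ 1.808; 3 ≈ 1.567; 4 ≈ 1.679; 5 ≈ 1.733.
5:3 ≈ 1.667; option 4 is nearest (Δ 0.012).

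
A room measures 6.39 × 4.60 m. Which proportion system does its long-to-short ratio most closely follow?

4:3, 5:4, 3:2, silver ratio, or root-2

6.39/4.60 ≈ 1.389. Nearest candidates are root-2 (1.414, off by 0.025) and 4:3 (1.333, off by 0.056).

root-2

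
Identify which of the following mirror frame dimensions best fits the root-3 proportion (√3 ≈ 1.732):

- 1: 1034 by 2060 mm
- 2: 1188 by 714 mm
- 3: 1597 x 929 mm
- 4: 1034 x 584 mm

3

Ratios (long/short): 1 ≈ 1.992; 2 ≈ 1.664; 3 ≈ 1.719; 4 ≈ 1.771.
root-3 ≈ 1.732; option 3 is nearest (Δ 0.013).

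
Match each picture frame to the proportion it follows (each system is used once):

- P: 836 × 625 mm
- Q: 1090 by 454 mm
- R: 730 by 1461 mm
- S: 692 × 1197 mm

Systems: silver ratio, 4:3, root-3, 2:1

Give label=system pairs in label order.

P=4:3, Q=silver ratio, R=2:1, S=root-3

P = 836/625 ≈ 1.338 → 4:3 (1.333)
Q = 1090/454 ≈ 2.401 → silver ratio (2.414)
R = 1461/730 ≈ 2.001 → 2:1 (2.000)
S = 1197/692 ≈ 1.730 → root-3 (1.732)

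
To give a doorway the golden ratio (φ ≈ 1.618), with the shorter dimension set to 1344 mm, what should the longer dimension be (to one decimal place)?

golden ratio ≈ 1.61803.
Longer side = 1344 × 1.61803 ≈ 2174.632 → 2174.6 mm.

2174.6 mm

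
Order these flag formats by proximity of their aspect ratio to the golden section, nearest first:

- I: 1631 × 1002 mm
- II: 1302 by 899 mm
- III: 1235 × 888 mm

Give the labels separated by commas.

Ratios: I = 1631 / 1002 ≈ 1.628; II = 1302 / 899 ≈ 1.448; III = 1235 / 888 ≈ 1.391.
|Δ from 1.618|: I 0.010; II 0.170; III 0.227.

I, II, III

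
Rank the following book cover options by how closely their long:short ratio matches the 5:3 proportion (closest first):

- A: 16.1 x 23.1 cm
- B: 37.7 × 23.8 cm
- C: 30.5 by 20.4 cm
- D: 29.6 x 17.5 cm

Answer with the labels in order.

D, B, C, A

A: 23.1/16.1 ≈ 1.435 → |1.435 − 1.667| = 0.232
B: 37.7/23.8 ≈ 1.584 → |1.584 − 1.667| = 0.083
C: 30.5/20.4 ≈ 1.495 → |1.495 − 1.667| = 0.172
D: 29.6/17.5 ≈ 1.691 → |1.691 − 1.667| = 0.024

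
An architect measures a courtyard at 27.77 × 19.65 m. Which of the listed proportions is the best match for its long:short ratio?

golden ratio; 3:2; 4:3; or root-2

27.77/19.65 ≈ 1.413. Nearest candidates are root-2 (1.414, off by 0.001) and 4:3 (1.333, off by 0.080).

root-2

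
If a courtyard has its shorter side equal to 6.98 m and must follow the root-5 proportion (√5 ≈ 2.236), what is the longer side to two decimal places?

root-5 ≈ 2.23607.
Longer side = 6.98 × 2.23607 ≈ 15.6078 → 15.61 m.

15.61 m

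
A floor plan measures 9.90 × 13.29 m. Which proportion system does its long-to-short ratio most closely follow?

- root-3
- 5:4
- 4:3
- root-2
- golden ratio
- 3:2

4:3

13.29/9.90 ≈ 1.342. Nearest candidates are 4:3 (1.333, off by 0.009) and root-2 (1.414, off by 0.072).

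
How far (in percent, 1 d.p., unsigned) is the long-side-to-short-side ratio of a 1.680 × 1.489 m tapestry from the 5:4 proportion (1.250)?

Ratio = 1.680 / 1.489 ≈ 1.1283.
Ideal 5:4 = 1.2500. |1.1283 − 1.2500| / 1.2500 ≈ 9.74% → 9.7%.

9.7%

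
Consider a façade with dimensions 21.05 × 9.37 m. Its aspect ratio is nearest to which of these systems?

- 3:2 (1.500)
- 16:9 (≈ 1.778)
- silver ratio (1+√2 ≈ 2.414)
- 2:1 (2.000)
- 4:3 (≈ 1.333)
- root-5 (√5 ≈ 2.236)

Ratio = 21.05 / 9.37 ≈ 2.247.
Distances: 3:2 1.500 (Δ 0.747); 16:9 1.778 (Δ 0.469); silver ratio 2.414 (Δ 0.167); 2:1 2.000 (Δ 0.247); 4:3 1.333 (Δ 0.914); root-5 2.236 (Δ 0.011).

root-5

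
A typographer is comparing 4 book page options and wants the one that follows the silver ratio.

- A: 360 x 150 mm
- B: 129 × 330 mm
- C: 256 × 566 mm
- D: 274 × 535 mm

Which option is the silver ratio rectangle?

A

Target silver ratio ≈ 2.414.
A: 2.400 (Δ0.014)  B: 2.558 (Δ0.144)  C: 2.211 (Δ0.203)  D: 1.953 (Δ0.461)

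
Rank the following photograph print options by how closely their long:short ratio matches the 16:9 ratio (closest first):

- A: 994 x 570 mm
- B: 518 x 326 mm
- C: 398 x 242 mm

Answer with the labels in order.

A: 994/570 ≈ 1.744 → |1.744 − 1.778| = 0.034
B: 518/326 ≈ 1.589 → |1.589 − 1.778| = 0.189
C: 398/242 ≈ 1.645 → |1.645 − 1.778| = 0.133

A, C, B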